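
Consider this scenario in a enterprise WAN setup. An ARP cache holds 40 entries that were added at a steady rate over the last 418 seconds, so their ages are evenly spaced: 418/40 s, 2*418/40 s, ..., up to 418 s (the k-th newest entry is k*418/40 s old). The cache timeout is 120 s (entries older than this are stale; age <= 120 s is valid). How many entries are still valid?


Ages are k * 418/40 s for k = 1..40 (spacing = 10.4500 s).
Entry k is valid iff k * 418/40 <= 120 iff k <= 40 * 120 / 418 = 11.4833
n_valid = floor(11.4833) = 11
(n_stale = 40 - 11 = 29)

11


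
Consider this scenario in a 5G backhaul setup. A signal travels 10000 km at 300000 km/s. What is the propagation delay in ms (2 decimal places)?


Given: distance = 10000 km, speed = 300000 km/s
Delay = distance / speed = 10000 / 300000 seconds
Delay in ms = 10000 * 1000 / 300000
Delay = 33.3333 ms
Rounded to 2 dp = 33.33 ms

33.33


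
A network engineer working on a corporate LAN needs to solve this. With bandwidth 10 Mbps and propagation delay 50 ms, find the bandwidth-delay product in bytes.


Given: bandwidth = 10 Mbps, delay = 50 ms
BDP in bits = 10 * 10^6 * 50 / 1000
BDP in bits = 500000
BDP in bytes = 500000 / 8 = 62500

62500


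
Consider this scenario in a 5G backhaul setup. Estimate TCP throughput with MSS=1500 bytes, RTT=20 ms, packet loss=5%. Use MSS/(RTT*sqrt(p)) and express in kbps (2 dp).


Given: MSS = 1500 bytes, RTT = 20 ms, loss = 5%
RTT in seconds = 20 / 1000 = 0.02
Loss rate = 5% = 0.05
sqrt(loss) = sqrt(0.05) = 0.223606797750
Throughput (bytes/s) = 1500 / (0.02 * 0.223606797750) = 335410.1966
Throughput (kbps) = 335410.1966 * 8 / 1000 = 2683.281573 -> 2683.28 kbps (2 dp)

2683.28


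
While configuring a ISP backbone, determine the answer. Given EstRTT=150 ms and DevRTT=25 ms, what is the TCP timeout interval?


Given: EstRTT = 150 ms, DevRTT = 25 ms
Timeout = EstRTT + 4 * DevRTT
4 * DevRTT = 4 * 25 = 100
Timeout = 150 + 100 = 250 ms

250


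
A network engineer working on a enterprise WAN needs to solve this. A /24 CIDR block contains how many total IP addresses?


Given: CIDR prefix /24
Host bits = 32 - 24 = 8
Total addresses = 2^8 = 256

256


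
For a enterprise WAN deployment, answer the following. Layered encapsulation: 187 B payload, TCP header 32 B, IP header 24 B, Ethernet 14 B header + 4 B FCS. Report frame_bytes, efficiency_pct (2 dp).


TCP segment = 187 + 32 = 219 B
IP packet = 219 + 24 = 243 B
Ethernet frame = 243 + 14 + 4 = 261 B
Efficiency = app / frame = 187 / 261 = 0.716475 = 71.6475% -> 71.65% (2 dp)

261, 71.65


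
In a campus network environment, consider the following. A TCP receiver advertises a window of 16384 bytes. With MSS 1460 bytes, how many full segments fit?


Given: RWND = 16384 bytes, MSS = 1460 bytes
Full segments = floor(RWND / MSS)
Full segments = floor(16384 / 1460)
Full segments = floor(11.2219) = 11

11


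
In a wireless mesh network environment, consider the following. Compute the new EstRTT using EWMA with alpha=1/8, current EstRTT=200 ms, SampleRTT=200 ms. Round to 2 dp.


Given: EstRTT = 200 ms, SampleRTT = 200 ms, alpha = 1/8
New EstRTT = (1 - alpha) * EstRTT + alpha * SampleRTT
(7/8) * 200 = 175
(1/8) * 200 = 25
New EstRTT = 175 + 25 = 200 ms -> 200.00 ms (2 dp)

200.00


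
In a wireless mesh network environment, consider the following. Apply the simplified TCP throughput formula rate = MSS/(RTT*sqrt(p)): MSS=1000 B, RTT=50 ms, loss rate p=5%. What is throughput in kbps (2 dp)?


Given: MSS = 1000 bytes, RTT = 50 ms, loss = 5%
RTT in seconds = 50 / 1000 = 0.05
Loss rate = 5% = 0.05
sqrt(loss) = sqrt(0.05) = 0.223606797750
Throughput (bytes/s) = 1000 / (0.05 * 0.223606797750) = 89442.7191
Throughput (kbps) = 89442.7191 * 8 / 1000 = 715.541753 -> 715.54 kbps (2 dp)

715.54


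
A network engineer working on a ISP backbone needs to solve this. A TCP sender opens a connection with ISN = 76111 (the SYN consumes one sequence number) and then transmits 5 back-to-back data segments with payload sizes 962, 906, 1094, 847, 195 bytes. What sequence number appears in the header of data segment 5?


The SYN occupies sequence number ISN = 76111, so the first data byte is ISN + 1 = 76112.
SEQ of data segment i = (ISN + 1) + sum of payload sizes of segments 1..i-1.
Segment 1: SEQ = 76112, payload = 962 bytes
Segment 2: SEQ = 77074, payload = 906 bytes
Segment 3: SEQ = 77980, payload = 1094 bytes
Segment 4: SEQ = 79074, payload = 847 bytes
Segment 5: SEQ = 79921, payload = 195 bytes
SEQ of segment 5 = 76112 + 962 + 906 + 1094 + 847 = 79921

79921


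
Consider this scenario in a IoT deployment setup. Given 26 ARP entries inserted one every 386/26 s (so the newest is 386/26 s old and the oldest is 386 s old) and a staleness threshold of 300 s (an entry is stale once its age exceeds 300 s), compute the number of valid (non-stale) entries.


Ages are k * 386/26 s for k = 1..26 (spacing = 14.8462 s).
Entry k is valid iff k * 386/26 <= 300 iff k <= 26 * 300 / 386 = 20.2073
n_valid = floor(20.2073) = 20
(n_stale = 26 - 20 = 6)

20


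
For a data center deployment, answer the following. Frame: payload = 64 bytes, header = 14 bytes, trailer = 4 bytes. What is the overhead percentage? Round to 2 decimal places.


Given: payload = 64 B, header = 14 B, trailer = 4 B
Overhead bytes = header + trailer = 14 + 4 = 18
Total frame = payload + overhead = 64 + 18 = 82
Overhead % = 18 / 82 * 100 = 21.9512% -> 21.95% (2 dp)

21.95


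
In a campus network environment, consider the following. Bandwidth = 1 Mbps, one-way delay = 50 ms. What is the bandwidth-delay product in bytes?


Given: bandwidth = 1 Mbps, delay = 50 ms
BDP in bits = 1 * 10^6 * 50 / 1000
BDP in bits = 50000
BDP in bytes = 50000 / 8 = 6250

6250


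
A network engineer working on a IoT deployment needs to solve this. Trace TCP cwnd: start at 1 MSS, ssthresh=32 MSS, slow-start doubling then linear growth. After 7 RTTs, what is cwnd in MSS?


RTT 0: cwnd = 1 MSS (initial)
RTT 1: cwnd = 2 MSS (slow start, doubled)
RTT 2: cwnd = 4 MSS (slow start, doubled)
RTT 3: cwnd = 8 MSS (slow start, doubled)
RTT 4: cwnd = 16 MSS (slow start, doubled)
RTT 5: cwnd = 32 MSS (slow start, doubled)
RTT 6: cwnd = 33 MSS (congestion avoidance, +1)
RTT 7: cwnd = 34 MSS (congestion avoidance, +1)

34


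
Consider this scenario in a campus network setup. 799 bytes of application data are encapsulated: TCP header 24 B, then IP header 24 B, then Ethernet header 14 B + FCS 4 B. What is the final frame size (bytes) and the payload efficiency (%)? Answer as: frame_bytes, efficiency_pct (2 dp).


TCP segment = 799 + 24 = 823 B
IP packet = 823 + 24 = 847 B
Ethernet frame = 847 + 14 + 4 = 865 B
Efficiency = app / frame = 799 / 865 = 0.923699 = 92.3699% -> 92.37% (2 dp)

865, 92.37


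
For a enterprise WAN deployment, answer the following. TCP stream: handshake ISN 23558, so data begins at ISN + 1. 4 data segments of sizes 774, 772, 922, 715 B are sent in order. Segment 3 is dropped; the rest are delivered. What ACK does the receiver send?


SYN uses sequence number 23558; first data byte = ISN + 1 = 23559.
Segment 1: SEQ = 23559, len = 774 B, covers [23559, 24332]
Segment 2: SEQ = 24333, len = 772 B, covers [24333, 25104]
Segment 3: SEQ = 25105, len = 922 B, covers [25105, 26026] [LOST]
Segment 4: SEQ = 26027, len = 715 B, covers [26027, 26741]
In-order data received: bytes [23559, 25104] (segments 1..2).
Segment 3 missing -> gap begins at byte 25105; later segments buffered out of order.
Cumulative ACK = next expected in-order byte = 23559 + 774 + 772 = 25105

25105


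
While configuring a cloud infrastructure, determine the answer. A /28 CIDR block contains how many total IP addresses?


Given: CIDR prefix /28
Host bits = 32 - 28 = 4
Total addresses = 2^4 = 16

16


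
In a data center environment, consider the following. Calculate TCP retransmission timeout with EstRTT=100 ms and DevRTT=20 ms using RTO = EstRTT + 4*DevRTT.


Given: EstRTT = 100 ms, DevRTT = 20 ms
Timeout = EstRTT + 4 * DevRTT
4 * DevRTT = 4 * 20 = 80
Timeout = 100 + 80 = 180 ms

180


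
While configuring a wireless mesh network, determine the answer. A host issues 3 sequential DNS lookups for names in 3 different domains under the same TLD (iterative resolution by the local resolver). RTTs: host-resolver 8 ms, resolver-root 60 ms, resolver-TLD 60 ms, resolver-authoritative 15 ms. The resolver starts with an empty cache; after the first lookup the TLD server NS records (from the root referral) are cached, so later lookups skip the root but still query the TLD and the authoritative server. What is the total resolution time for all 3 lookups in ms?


Lookup 1 (cold cache): local + root + TLD + auth = 8 + 60 + 60 + 15 = 143 ms
Lookups 2..3 (TLD NS cached -> skip root; new domain -> still ask TLD and auth): local + TLD + auth = 8 + 60 + 15 = 83 ms each
Remaining 2 lookups: 2 * 83 = 166 ms
Total = 143 + 166 = 309 ms

309


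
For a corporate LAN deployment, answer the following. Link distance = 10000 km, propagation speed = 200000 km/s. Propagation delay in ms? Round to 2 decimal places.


Given: distance = 10000 km, speed = 200000 km/s
Delay = distance / speed = 10000 / 200000 seconds
Delay in ms = 10000 * 1000 / 200000
Delay = 50.0000 ms
Rounded to 2 dp = 50.00 ms

50.00


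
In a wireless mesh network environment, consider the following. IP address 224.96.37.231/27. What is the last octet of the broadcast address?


Given: IP = 224.96.37.231, prefix = /27
Host bits = 32 - 27 = 5
Network last octet = 231 AND mask = 224
Host part size = 2^5 - 1 = 31
Broadcast last octet = 224 OR 31 = 255

255


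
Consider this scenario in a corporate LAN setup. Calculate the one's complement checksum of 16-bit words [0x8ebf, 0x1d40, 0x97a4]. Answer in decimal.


Given words: [0x8ebf, 0x1d40, 0x97a4]
Step 1: Sum all words
Raw sum = 36543 + 7488 + 38820 = 82851
Step 2: Fold carry: (17315 + 1) = 17316
One's complement = ~17316 & 0xFFFF = 48219

48219


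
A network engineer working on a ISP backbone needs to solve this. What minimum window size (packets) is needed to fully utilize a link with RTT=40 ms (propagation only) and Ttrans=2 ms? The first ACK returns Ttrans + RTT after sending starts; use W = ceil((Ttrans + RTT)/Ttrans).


Given: Ttrans = 2 ms, RTT = 40 ms (= 2 * Tprop, Tprop = 20 ms)
Time until first ACK returns = Ttrans + RTT = 2 + 40 = 42 ms
Need W * Ttrans >= Ttrans + RTT  ->  W >= (Ttrans + RTT) / Ttrans
(Ttrans + RTT) / Ttrans = 42 / 2 = 21
W_min = ceil(21) = 21

21


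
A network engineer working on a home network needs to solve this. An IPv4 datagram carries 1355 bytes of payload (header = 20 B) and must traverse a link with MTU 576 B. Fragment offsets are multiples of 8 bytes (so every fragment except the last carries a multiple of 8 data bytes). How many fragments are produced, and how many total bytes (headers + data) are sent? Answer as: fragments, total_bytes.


Max data per non-final fragment = floor((MTU - header)/8)*8 = floor((576 - 20)/8)*8 = floor(556/8)*8 = 552 B
Final fragment needs no 8-byte alignment: it can carry up to MTU - header = 556 B
Non-final fragments needed = ceil((payload - 556) / 552) = ceil(799/552) = ceil(1.4475) = 2
Number of fragments = 2 + 1 = 3
Fragment sizes (data): 2 * 552 B + 251 B (last, 251 <= 556 OK)
Total bytes sent = payload + n_frags * header = 1355 + 3*20 = 1355 + 60 = 1415 B

3, 1415


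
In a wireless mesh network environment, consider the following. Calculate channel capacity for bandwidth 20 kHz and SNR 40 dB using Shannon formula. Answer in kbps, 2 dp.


Given: B = 20 kHz, SNR = 40 dB
SNR linear = 10^(40/10) = 10000
1 + SNR = 10001
log2(10001) = 13.2878566418
C = 20 * 1000 * 13.2878566418 = 265757.1328 bps
C = 265.757133 kbps -> 265.76 kbps (2 dp)

265.76


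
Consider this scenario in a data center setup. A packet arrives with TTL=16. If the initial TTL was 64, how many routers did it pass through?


Given: initial TTL = 64, received TTL = 16
Hops = initial TTL - received TTL
Hops = 64 - 16 = 48

48


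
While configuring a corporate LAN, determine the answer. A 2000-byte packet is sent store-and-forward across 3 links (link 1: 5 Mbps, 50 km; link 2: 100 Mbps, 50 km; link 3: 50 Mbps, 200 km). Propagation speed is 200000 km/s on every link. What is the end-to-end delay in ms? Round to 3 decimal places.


Packet = 2000 bytes = 16000 bits. Store-and-forward: sum (t_trans + t_prop) per link.
Link 1: t_trans = 16000/(5*10^6) s = 3.2000 ms; t_prop = 50/200000 s = 0.2500 ms; subtotal = 3.4500 ms
Link 2: t_trans = 16000/(100*10^6) s = 0.1600 ms; t_prop = 50/200000 s = 0.2500 ms; subtotal = 0.4100 ms
Link 3: t_trans = 16000/(50*10^6) s = 0.3200 ms; t_prop = 200/200000 s = 1.0000 ms; subtotal = 1.3200 ms
End-to-end = 3.4500 + 0.4100 + 1.3200 = 5.1800 ms -> 5.180 ms (3 dp)

5.180


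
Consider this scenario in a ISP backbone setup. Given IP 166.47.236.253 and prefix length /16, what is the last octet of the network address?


Given: IP = 166.47.236.253, prefix = /16
Subnet mask = 255.255.0.0
Last octet of IP: 253
Last octet of mask: 0
Network last octet = 253 AND 0 = 0

0


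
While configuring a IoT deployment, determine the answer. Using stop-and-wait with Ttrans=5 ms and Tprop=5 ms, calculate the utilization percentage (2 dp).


Given: Ttrans = 5 ms, Tprop = 5 ms
RTT = 2 * Tprop = 2 * 5 = 10 ms
U = Ttrans / (Ttrans + RTT)
U = 5 / (5 + 10)
U = 5 / 15 = 0.333333
U% = 33.33%

33.33


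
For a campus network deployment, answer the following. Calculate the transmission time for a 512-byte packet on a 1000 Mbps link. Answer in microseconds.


Given: packet = 512 bytes, bandwidth = 1000 Mbps
Packet in bits = 512 * 8 = 4096 bits
Bandwidth = 1000 * 10^6 = 1000000000 bps
Time = 4096 / 1000000000 seconds
Time in us = 4096 * 10^6 / 1000000000 = 4.096

4.096


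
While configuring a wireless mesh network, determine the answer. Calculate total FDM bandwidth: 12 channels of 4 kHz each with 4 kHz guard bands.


Given: 12 channels, 4 kHz each, guard = 4 kHz
Channel bandwidth = 12 * 4 = 48 kHz
Guard bands = 11 gaps * 4 kHz = 44 kHz
Total = 48 + 44 = 92 kHz

92


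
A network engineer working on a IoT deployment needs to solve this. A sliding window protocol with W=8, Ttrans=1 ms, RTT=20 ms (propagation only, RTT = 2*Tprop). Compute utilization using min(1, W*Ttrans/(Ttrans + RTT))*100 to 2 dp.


Given: W = 8, Ttrans = 1 ms, RTT = 20 ms (= 2 * Tprop, Tprop = 10 ms)
Cycle time = Ttrans + RTT = 1 + 20 = 21 ms (first packet sent until its ACK returns)
W * Ttrans = 8 * 1 = 8 ms of sending per cycle
W * Ttrans / (Ttrans + RTT) = 8 / 21 = 0.380952
U = min(1, 0.380952) = 0.380952
U% = 38.10%

38.10


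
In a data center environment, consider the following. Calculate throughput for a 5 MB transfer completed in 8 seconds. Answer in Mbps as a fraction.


Given: file = 5 MB, time = 8 s
File in Mb = 5 * 8 = 40 Mb
Throughput = 40 / 8 Mbps
Throughput = 5 Mbps

5


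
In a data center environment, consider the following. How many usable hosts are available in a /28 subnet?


Given: subnet mask /28
Host bits = 32 - 28 = 4
Total addresses = 2^4 = 16
Usable hosts = 16 - 2 (network + broadcast) = 14

14


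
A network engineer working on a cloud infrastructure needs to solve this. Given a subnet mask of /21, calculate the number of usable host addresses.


Given: subnet mask /21
Host bits = 32 - 21 = 11
Total addresses = 2^11 = 2048
Usable hosts = 2048 - 2 (network + broadcast) = 2046

2046


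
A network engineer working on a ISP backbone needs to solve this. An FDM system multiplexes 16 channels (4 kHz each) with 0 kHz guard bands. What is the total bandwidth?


Given: 16 channels, 4 kHz each, guard = 0 kHz
Channel bandwidth = 16 * 4 = 64 kHz
Guard bands = 15 gaps * 0 kHz = 0 kHz
Total = 64 + 0 = 64 kHz

64


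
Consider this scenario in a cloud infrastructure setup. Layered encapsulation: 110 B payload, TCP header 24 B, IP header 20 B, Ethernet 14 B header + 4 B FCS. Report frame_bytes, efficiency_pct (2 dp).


TCP segment = 110 + 24 = 134 B
IP packet = 134 + 20 = 154 B
Ethernet frame = 154 + 14 + 4 = 172 B
Efficiency = app / frame = 110 / 172 = 0.639535 = 63.9535% -> 63.95% (2 dp)

172, 63.95


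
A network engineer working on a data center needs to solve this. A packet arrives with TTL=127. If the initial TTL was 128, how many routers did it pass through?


Given: initial TTL = 128, received TTL = 127
Hops = initial TTL - received TTL
Hops = 128 - 127 = 1

1


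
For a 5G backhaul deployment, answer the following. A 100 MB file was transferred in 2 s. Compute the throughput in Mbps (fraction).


Given: file = 100 MB, time = 2 s
File in Mb = 100 * 8 = 800 Mb
Throughput = 800 / 2 Mbps
Throughput = 400 Mbps

400


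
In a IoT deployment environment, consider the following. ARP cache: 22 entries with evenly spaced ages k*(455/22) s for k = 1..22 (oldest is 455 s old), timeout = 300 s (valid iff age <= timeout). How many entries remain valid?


Ages are k * 455/22 s for k = 1..22 (spacing = 20.6818 s).
Entry k is valid iff k * 455/22 <= 300 iff k <= 22 * 300 / 455 = 14.5055
n_valid = floor(14.5055) = 14
(n_stale = 22 - 14 = 8)

14


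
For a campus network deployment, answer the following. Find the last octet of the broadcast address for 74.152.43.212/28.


Given: IP = 74.152.43.212, prefix = /28
Host bits = 32 - 28 = 4
Network last octet = 212 AND mask = 208
Host part size = 2^4 - 1 = 15
Broadcast last octet = 208 OR 15 = 223

223


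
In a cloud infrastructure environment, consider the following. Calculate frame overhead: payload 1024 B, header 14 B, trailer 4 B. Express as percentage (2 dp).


Given: payload = 1024 B, header = 14 B, trailer = 4 B
Overhead bytes = header + trailer = 14 + 4 = 18
Total frame = payload + overhead = 1024 + 18 = 1042
Overhead % = 18 / 1042 * 100 = 1.7274% -> 1.73% (2 dp)

1.73


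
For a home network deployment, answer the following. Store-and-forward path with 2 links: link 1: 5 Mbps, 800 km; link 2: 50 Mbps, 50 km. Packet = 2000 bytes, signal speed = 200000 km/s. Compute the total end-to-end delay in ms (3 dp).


Packet = 2000 bytes = 16000 bits. Store-and-forward: sum (t_trans + t_prop) per link.
Link 1: t_trans = 16000/(5*10^6) s = 3.2000 ms; t_prop = 800/200000 s = 4.0000 ms; subtotal = 7.2000 ms
Link 2: t_trans = 16000/(50*10^6) s = 0.3200 ms; t_prop = 50/200000 s = 0.2500 ms; subtotal = 0.5700 ms
End-to-end = 7.2000 + 0.5700 = 7.7700 ms -> 7.770 ms (3 dp)

7.770


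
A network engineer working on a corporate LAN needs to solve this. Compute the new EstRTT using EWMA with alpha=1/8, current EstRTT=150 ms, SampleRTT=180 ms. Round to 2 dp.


Given: EstRTT = 150 ms, SampleRTT = 180 ms, alpha = 1/8
New EstRTT = (1 - alpha) * EstRTT + alpha * SampleRTT
(7/8) * 150 = 131.25
(1/8) * 180 = 22.5
New EstRTT = 131.25 + 22.5 = 153.75 ms -> 153.75 ms (2 dp)

153.75


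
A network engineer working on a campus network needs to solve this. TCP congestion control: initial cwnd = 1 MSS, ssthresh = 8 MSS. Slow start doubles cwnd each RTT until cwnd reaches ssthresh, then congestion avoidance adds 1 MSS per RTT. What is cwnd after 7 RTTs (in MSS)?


RTT 0: cwnd = 1 MSS (initial)
RTT 1: cwnd = 2 MSS (slow start, doubled)
RTT 2: cwnd = 4 MSS (slow start, doubled)
RTT 3: cwnd = 8 MSS (slow start, doubled)
RTT 4: cwnd = 9 MSS (congestion avoidance, +1)
RTT 5: cwnd = 10 MSS (congestion avoidance, +1)
RTT 6: cwnd = 11 MSS (congestion avoidance, +1)
RTT 7: cwnd = 12 MSS (congestion avoidance, +1)

12


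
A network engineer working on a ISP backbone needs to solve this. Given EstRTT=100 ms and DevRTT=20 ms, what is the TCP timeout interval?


Given: EstRTT = 100 ms, DevRTT = 20 ms
Timeout = EstRTT + 4 * DevRTT
4 * DevRTT = 4 * 20 = 80
Timeout = 100 + 80 = 180 ms

180


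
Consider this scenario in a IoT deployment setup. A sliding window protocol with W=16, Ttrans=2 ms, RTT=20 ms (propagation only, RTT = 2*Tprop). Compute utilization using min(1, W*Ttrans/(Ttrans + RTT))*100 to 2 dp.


Given: W = 16, Ttrans = 2 ms, RTT = 20 ms (= 2 * Tprop, Tprop = 10 ms)
Cycle time = Ttrans + RTT = 2 + 20 = 22 ms (first packet sent until its ACK returns)
W * Ttrans = 16 * 2 = 32 ms of sending per cycle
W * Ttrans / (Ttrans + RTT) = 32 / 22 = 1.454545
U = min(1, 1.454545) = 1.000000
U% = 100.00%

100.00


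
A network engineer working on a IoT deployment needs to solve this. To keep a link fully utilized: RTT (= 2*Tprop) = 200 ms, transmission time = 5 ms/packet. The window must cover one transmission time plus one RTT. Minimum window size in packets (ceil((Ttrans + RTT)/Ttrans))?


Given: Ttrans = 5 ms, RTT = 200 ms (= 2 * Tprop, Tprop = 100 ms)
Time until first ACK returns = Ttrans + RTT = 5 + 200 = 205 ms
Need W * Ttrans >= Ttrans + RTT  ->  W >= (Ttrans + RTT) / Ttrans
(Ttrans + RTT) / Ttrans = 205 / 5 = 41
W_min = ceil(41) = 41

41


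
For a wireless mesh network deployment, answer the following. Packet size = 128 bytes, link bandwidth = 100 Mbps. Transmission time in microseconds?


Given: packet = 128 bytes, bandwidth = 100 Mbps
Packet in bits = 128 * 8 = 1024 bits
Bandwidth = 100 * 10^6 = 100000000 bps
Time = 1024 / 100000000 seconds
Time in us = 1024 * 10^6 / 100000000 = 10.24

10.24


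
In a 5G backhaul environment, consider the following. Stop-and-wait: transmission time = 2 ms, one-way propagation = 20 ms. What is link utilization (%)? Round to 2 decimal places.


Given: Ttrans = 2 ms, Tprop = 20 ms
RTT = 2 * Tprop = 2 * 20 = 40 ms
U = Ttrans / (Ttrans + RTT)
U = 2 / (2 + 40)
U = 2 / 42 = 0.047619
U% = 4.76%

4.76


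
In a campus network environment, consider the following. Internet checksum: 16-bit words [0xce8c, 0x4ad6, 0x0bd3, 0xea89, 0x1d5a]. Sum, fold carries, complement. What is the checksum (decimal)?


Given words: [0xce8c, 0x4ad6, 0x0bd3, 0xea89, 0x1d5a]
Step 1: Sum all words
Raw sum = 52876 + 19158 + 3027 + 60041 + 7514 = 142616
Step 2: Fold carry: (11544 + 2) = 11546
One's complement = ~11546 & 0xFFFF = 53989

53989


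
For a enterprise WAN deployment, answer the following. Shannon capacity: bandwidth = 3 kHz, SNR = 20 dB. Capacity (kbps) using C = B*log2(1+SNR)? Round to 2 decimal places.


Given: B = 3 kHz, SNR = 20 dB
SNR linear = 10^(20/10) = 100
1 + SNR = 101
log2(101) = 6.6582114828
C = 3 * 1000 * 6.6582114828 = 19974.6344 bps
C = 19.974634 kbps -> 19.97 kbps (2 dp)

19.97


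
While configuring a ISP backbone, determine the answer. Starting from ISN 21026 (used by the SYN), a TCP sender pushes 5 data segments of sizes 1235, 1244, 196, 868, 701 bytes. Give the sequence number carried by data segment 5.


The SYN occupies sequence number ISN = 21026, so the first data byte is ISN + 1 = 21027.
SEQ of data segment i = (ISN + 1) + sum of payload sizes of segments 1..i-1.
Segment 1: SEQ = 21027, payload = 1235 bytes
Segment 2: SEQ = 22262, payload = 1244 bytes
Segment 3: SEQ = 23506, payload = 196 bytes
Segment 4: SEQ = 23702, payload = 868 bytes
Segment 5: SEQ = 24570, payload = 701 bytes
SEQ of segment 5 = 21027 + 1235 + 1244 + 196 + 868 = 24570

24570


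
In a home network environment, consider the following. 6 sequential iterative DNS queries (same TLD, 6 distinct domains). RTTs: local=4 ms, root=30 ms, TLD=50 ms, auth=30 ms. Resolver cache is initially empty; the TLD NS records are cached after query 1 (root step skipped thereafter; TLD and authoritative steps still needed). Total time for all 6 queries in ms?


Lookup 1 (cold cache): local + root + TLD + auth = 4 + 30 + 50 + 30 = 114 ms
Lookups 2..6 (TLD NS cached -> skip root; new domain -> still ask TLD and auth): local + TLD + auth = 4 + 50 + 30 = 84 ms each
Remaining 5 lookups: 5 * 84 = 420 ms
Total = 114 + 420 = 534 ms

534


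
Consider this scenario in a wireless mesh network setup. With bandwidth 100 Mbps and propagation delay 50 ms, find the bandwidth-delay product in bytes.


Given: bandwidth = 100 Mbps, delay = 50 ms
BDP in bits = 100 * 10^6 * 50 / 1000
BDP in bits = 5000000
BDP in bytes = 5000000 / 8 = 625000

625000


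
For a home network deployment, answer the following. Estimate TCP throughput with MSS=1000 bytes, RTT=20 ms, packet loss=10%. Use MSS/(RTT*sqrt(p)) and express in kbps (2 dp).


Given: MSS = 1000 bytes, RTT = 20 ms, loss = 10%
RTT in seconds = 20 / 1000 = 0.02
Loss rate = 10% = 0.1
sqrt(loss) = sqrt(0.1) = 0.316227766017
Throughput (bytes/s) = 1000 / (0.02 * 0.316227766017) = 158113.8830
Throughput (kbps) = 158113.8830 * 8 / 1000 = 1264.911064 -> 1264.91 kbps (2 dp)

1264.91


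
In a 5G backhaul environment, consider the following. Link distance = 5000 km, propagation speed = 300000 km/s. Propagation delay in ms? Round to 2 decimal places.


Given: distance = 5000 km, speed = 300000 km/s
Delay = distance / speed = 5000 / 300000 seconds
Delay in ms = 5000 * 1000 / 300000
Delay = 16.6667 ms
Rounded to 2 dp = 16.67 ms

16.67


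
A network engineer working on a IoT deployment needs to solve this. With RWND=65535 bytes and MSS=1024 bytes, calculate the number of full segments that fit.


Given: RWND = 65535 bytes, MSS = 1024 bytes
Full segments = floor(RWND / MSS)
Full segments = floor(65535 / 1024)
Full segments = floor(63.999) = 63

63


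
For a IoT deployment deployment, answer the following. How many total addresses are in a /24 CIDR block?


Given: CIDR prefix /24
Host bits = 32 - 24 = 8
Total addresses = 2^8 = 256

256


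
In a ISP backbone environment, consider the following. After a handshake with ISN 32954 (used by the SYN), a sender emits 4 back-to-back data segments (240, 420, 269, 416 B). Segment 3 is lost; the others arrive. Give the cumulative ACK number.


SYN uses sequence number 32954; first data byte = ISN + 1 = 32955.
Segment 1: SEQ = 32955, len = 240 B, covers [32955, 33194]
Segment 2: SEQ = 33195, len = 420 B, covers [33195, 33614]
Segment 3: SEQ = 33615, len = 269 B, covers [33615, 33883] [LOST]
Segment 4: SEQ = 33884, len = 416 B, covers [33884, 34299]
In-order data received: bytes [32955, 33614] (segments 1..2).
Segment 3 missing -> gap begins at byte 33615; later segments buffered out of order.
Cumulative ACK = next expected in-order byte = 32955 + 240 + 420 = 33615

33615


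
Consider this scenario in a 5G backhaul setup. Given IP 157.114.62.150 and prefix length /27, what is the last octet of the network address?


Given: IP = 157.114.62.150, prefix = /27
Subnet mask = 255.255.255.224
Last octet of IP: 150
Last octet of mask: 224
Network last octet = 150 AND 224 = 128

128


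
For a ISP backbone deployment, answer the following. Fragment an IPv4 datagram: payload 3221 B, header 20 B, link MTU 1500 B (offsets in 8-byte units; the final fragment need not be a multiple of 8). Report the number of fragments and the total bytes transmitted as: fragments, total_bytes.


Max data per non-final fragment = floor((MTU - header)/8)*8 = floor((1500 - 20)/8)*8 = floor(1480/8)*8 = 1480 B
Final fragment needs no 8-byte alignment: it can carry up to MTU - header = 1480 B
Non-final fragments needed = ceil((payload - 1480) / 1480) = ceil(1741/1480) = ceil(1.1764) = 2
Number of fragments = 2 + 1 = 3
Fragment sizes (data): 2 * 1480 B + 261 B (last, 261 <= 1480 OK)
Total bytes sent = payload + n_frags * header = 3221 + 3*20 = 3221 + 60 = 3281 B

3, 3281


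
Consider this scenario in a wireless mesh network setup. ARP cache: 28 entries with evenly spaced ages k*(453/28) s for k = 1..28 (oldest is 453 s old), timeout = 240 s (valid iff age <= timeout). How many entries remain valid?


Ages are k * 453/28 s for k = 1..28 (spacing = 16.1786 s).
Entry k is valid iff k * 453/28 <= 240 iff k <= 28 * 240 / 453 = 14.8344
n_valid = floor(14.8344) = 14
(n_stale = 28 - 14 = 14)

14


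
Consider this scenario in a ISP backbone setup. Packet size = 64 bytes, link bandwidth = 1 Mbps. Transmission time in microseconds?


Given: packet = 64 bytes, bandwidth = 1 Mbps
Packet in bits = 64 * 8 = 512 bits
Bandwidth = 1 * 10^6 = 1000000 bps
Time = 512 / 1000000 seconds
Time in us = 512 * 10^6 / 1000000 = 512

512


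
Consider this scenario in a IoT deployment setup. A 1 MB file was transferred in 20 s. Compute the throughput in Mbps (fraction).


Given: file = 1 MB, time = 20 s
File in Mb = 1 * 8 = 8 Mb
Throughput = 8 / 20 Mbps
Throughput = 2/5 Mbps

2/5


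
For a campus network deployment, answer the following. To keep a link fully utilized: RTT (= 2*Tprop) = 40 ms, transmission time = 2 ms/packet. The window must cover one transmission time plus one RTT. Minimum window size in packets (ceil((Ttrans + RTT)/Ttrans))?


Given: Ttrans = 2 ms, RTT = 40 ms (= 2 * Tprop, Tprop = 20 ms)
Time until first ACK returns = Ttrans + RTT = 2 + 40 = 42 ms
Need W * Ttrans >= Ttrans + RTT  ->  W >= (Ttrans + RTT) / Ttrans
(Ttrans + RTT) / Ttrans = 42 / 2 = 21
W_min = ceil(21) = 21

21


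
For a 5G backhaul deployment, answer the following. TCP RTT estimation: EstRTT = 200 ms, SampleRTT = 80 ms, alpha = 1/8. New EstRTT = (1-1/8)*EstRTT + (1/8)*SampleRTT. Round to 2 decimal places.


Given: EstRTT = 200 ms, SampleRTT = 80 ms, alpha = 1/8
New EstRTT = (1 - alpha) * EstRTT + alpha * SampleRTT
(7/8) * 200 = 175
(1/8) * 80 = 10
New EstRTT = 175 + 10 = 185 ms -> 185.00 ms (2 dp)

185.00


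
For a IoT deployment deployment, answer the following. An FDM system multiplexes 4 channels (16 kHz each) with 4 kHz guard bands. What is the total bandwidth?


Given: 4 channels, 16 kHz each, guard = 4 kHz
Channel bandwidth = 4 * 16 = 64 kHz
Guard bands = 3 gaps * 4 kHz = 12 kHz
Total = 64 + 12 = 76 kHz

76


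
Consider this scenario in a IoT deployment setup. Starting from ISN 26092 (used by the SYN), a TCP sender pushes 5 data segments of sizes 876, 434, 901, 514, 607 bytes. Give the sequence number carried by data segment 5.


The SYN occupies sequence number ISN = 26092, so the first data byte is ISN + 1 = 26093.
SEQ of data segment i = (ISN + 1) + sum of payload sizes of segments 1..i-1.
Segment 1: SEQ = 26093, payload = 876 bytes
Segment 2: SEQ = 26969, payload = 434 bytes
Segment 3: SEQ = 27403, payload = 901 bytes
Segment 4: SEQ = 28304, payload = 514 bytes
Segment 5: SEQ = 28818, payload = 607 bytes
SEQ of segment 5 = 26093 + 876 + 434 + 901 + 514 = 28818

28818


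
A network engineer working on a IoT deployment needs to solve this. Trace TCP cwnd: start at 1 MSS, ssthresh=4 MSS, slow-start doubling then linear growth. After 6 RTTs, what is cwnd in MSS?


RTT 0: cwnd = 1 MSS (initial)
RTT 1: cwnd = 2 MSS (slow start, doubled)
RTT 2: cwnd = 4 MSS (slow start, doubled)
RTT 3: cwnd = 5 MSS (congestion avoidance, +1)
RTT 4: cwnd = 6 MSS (congestion avoidance, +1)
RTT 5: cwnd = 7 MSS (congestion avoidance, +1)
RTT 6: cwnd = 8 MSS (congestion avoidance, +1)

8


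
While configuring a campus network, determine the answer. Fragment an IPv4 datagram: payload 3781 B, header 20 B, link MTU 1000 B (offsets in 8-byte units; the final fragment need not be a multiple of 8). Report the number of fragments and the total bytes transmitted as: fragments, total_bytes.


Max data per non-final fragment = floor((MTU - header)/8)*8 = floor((1000 - 20)/8)*8 = floor(980/8)*8 = 976 B
Final fragment needs no 8-byte alignment: it can carry up to MTU - header = 980 B
Non-final fragments needed = ceil((payload - 980) / 976) = ceil(2801/976) = ceil(2.8699) = 3
Number of fragments = 3 + 1 = 4
Fragment sizes (data): 3 * 976 B + 853 B (last, 853 <= 980 OK)
Total bytes sent = payload + n_frags * header = 3781 + 4*20 = 3781 + 80 = 3861 B

4, 3861


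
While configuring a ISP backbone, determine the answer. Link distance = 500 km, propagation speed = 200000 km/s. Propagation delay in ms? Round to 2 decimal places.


Given: distance = 500 km, speed = 200000 km/s
Delay = distance / speed = 500 / 200000 seconds
Delay in ms = 500 * 1000 / 200000
Delay = 2.5000 ms
Rounded to 2 dp = 2.50 ms

2.50


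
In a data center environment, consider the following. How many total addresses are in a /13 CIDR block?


Given: CIDR prefix /13
Host bits = 32 - 13 = 19
Total addresses = 2^19 = 524288

524288


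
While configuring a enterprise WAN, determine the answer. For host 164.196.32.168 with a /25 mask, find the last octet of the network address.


Given: IP = 164.196.32.168, prefix = /25
Subnet mask = 255.255.255.128
Last octet of IP: 168
Last octet of mask: 128
Network last octet = 168 AND 128 = 128

128


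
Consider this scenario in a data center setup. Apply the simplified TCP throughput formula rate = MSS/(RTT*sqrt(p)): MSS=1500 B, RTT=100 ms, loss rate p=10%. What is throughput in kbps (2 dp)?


Given: MSS = 1500 bytes, RTT = 100 ms, loss = 10%
RTT in seconds = 100 / 1000 = 0.1
Loss rate = 10% = 0.1
sqrt(loss) = sqrt(0.1) = 0.316227766017
Throughput (bytes/s) = 1500 / (0.1 * 0.316227766017) = 47434.1649
Throughput (kbps) = 47434.1649 * 8 / 1000 = 379.473319 -> 379.47 kbps (2 dp)

379.47


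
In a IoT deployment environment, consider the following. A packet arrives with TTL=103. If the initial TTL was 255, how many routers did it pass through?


Given: initial TTL = 255, received TTL = 103
Hops = initial TTL - received TTL
Hops = 255 - 103 = 152

152


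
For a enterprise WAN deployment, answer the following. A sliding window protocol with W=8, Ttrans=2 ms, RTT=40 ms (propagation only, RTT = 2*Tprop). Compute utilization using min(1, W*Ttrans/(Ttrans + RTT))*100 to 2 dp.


Given: W = 8, Ttrans = 2 ms, RTT = 40 ms (= 2 * Tprop, Tprop = 20 ms)
Cycle time = Ttrans + RTT = 2 + 40 = 42 ms (first packet sent until its ACK returns)
W * Ttrans = 8 * 2 = 16 ms of sending per cycle
W * Ttrans / (Ttrans + RTT) = 16 / 42 = 0.380952
U = min(1, 0.380952) = 0.380952
U% = 38.10%

38.10


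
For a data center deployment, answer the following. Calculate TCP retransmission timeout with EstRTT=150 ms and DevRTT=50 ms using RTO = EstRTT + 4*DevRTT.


Given: EstRTT = 150 ms, DevRTT = 50 ms
Timeout = EstRTT + 4 * DevRTT
4 * DevRTT = 4 * 50 = 200
Timeout = 150 + 200 = 350 ms

350


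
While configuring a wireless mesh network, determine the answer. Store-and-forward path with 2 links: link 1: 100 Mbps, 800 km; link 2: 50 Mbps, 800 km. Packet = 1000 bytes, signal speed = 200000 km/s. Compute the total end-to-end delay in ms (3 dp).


Packet = 1000 bytes = 8000 bits. Store-and-forward: sum (t_trans + t_prop) per link.
Link 1: t_trans = 8000/(100*10^6) s = 0.0800 ms; t_prop = 800/200000 s = 4.0000 ms; subtotal = 4.0800 ms
Link 2: t_trans = 8000/(50*10^6) s = 0.1600 ms; t_prop = 800/200000 s = 4.0000 ms; subtotal = 4.1600 ms
End-to-end = 4.0800 + 4.1600 = 8.2400 ms -> 8.240 ms (3 dp)

8.240


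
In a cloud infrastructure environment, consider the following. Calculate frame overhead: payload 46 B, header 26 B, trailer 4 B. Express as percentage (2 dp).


Given: payload = 46 B, header = 26 B, trailer = 4 B
Overhead bytes = header + trailer = 26 + 4 = 30
Total frame = payload + overhead = 46 + 30 = 76
Overhead % = 30 / 76 * 100 = 39.4737% -> 39.47% (2 dp)

39.47


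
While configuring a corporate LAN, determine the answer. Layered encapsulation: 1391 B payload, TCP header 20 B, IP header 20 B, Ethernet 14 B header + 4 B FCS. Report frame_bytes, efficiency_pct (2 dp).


TCP segment = 1391 + 20 = 1411 B
IP packet = 1411 + 20 = 1431 B
Ethernet frame = 1431 + 14 + 4 = 1449 B
Efficiency = app / frame = 1391 / 1449 = 0.959972 = 95.9972% -> 96.00% (2 dp)

1449, 96.00


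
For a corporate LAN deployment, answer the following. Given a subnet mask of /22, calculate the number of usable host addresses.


Given: subnet mask /22
Host bits = 32 - 22 = 10
Total addresses = 2^10 = 1024
Usable hosts = 1024 - 2 (network + broadcast) = 1022

1022


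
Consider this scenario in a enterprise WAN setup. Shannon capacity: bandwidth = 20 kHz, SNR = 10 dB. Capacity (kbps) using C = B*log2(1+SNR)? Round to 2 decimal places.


Given: B = 20 kHz, SNR = 10 dB
SNR linear = 10^(10/10) = 10
1 + SNR = 11
log2(11) = 3.4594316186
C = 20 * 1000 * 3.4594316186 = 69188.6324 bps
C = 69.188632 kbps -> 69.19 kbps (2 dp)

69.19


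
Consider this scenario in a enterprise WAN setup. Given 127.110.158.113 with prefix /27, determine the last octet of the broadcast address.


Given: IP = 127.110.158.113, prefix = /27
Host bits = 32 - 27 = 5
Network last octet = 113 AND mask = 96
Host part size = 2^5 - 1 = 31
Broadcast last octet = 96 OR 31 = 127

127


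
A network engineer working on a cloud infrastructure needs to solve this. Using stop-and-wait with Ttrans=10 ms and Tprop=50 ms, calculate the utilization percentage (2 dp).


Given: Ttrans = 10 ms, Tprop = 50 ms
RTT = 2 * Tprop = 2 * 50 = 100 ms
U = Ttrans / (Ttrans + RTT)
U = 10 / (10 + 100)
U = 10 / 110 = 0.090909
U% = 9.09%

9.09


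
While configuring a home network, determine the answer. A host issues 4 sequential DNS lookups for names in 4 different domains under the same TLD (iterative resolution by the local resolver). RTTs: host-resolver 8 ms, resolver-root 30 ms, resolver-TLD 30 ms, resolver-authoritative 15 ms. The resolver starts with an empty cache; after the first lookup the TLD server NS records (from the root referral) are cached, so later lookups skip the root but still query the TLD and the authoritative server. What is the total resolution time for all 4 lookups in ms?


Lookup 1 (cold cache): local + root + TLD + auth = 8 + 30 + 30 + 15 = 83 ms
Lookups 2..4 (TLD NS cached -> skip root; new domain -> still ask TLD and auth): local + TLD + auth = 8 + 30 + 15 = 53 ms each
Remaining 3 lookups: 3 * 53 = 159 ms
Total = 83 + 159 = 242 ms

242


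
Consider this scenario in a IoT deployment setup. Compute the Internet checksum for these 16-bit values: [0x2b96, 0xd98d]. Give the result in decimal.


Given words: [0x2b96, 0xd98d]
Step 1: Sum all words
Raw sum = 11158 + 55693 = 66851
Step 2: Fold carry: (1315 + 1) = 1316
One's complement = ~1316 & 0xFFFF = 64219

64219


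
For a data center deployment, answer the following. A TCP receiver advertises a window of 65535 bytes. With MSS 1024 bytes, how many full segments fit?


Given: RWND = 65535 bytes, MSS = 1024 bytes
Full segments = floor(RWND / MSS)
Full segments = floor(65535 / 1024)
Full segments = floor(63.999) = 63

63


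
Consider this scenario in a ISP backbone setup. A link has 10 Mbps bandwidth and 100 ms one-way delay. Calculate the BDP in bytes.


Given: bandwidth = 10 Mbps, delay = 100 ms
BDP in bits = 10 * 10^6 * 100 / 1000
BDP in bits = 1000000
BDP in bytes = 1000000 / 8 = 125000

125000


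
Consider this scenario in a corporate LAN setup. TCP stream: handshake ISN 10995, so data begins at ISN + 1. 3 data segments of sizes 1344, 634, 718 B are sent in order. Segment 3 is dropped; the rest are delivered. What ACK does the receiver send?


SYN uses sequence number 10995; first data byte = ISN + 1 = 10996.
Segment 1: SEQ = 10996, len = 1344 B, covers [10996, 12339]
Segment 2: SEQ = 12340, len = 634 B, covers [12340, 12973]
Segment 3: SEQ = 12974, len = 718 B, covers [12974, 13691] [LOST]
In-order data received: bytes [10996, 12973] (segments 1..2).
Segment 3 missing -> gap begins at byte 12974.
Cumulative ACK = next expected in-order byte = 10996 + 1344 + 634 = 12974

12974


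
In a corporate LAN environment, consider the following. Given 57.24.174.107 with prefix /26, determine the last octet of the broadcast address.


Given: IP = 57.24.174.107, prefix = /26
Host bits = 32 - 26 = 6
Network last octet = 107 AND mask = 64
Host part size = 2^6 - 1 = 63
Broadcast last octet = 64 OR 63 = 127

127


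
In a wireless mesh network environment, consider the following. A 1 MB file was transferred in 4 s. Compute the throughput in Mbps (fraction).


Given: file = 1 MB, time = 4 s
File in Mb = 1 * 8 = 8 Mb
Throughput = 8 / 4 Mbps
Throughput = 2 Mbps

2


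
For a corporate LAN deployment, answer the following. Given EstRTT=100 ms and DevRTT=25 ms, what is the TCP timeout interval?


Given: EstRTT = 100 ms, DevRTT = 25 ms
Timeout = EstRTT + 4 * DevRTT
4 * DevRTT = 4 * 25 = 100
Timeout = 100 + 100 = 200 ms

200
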